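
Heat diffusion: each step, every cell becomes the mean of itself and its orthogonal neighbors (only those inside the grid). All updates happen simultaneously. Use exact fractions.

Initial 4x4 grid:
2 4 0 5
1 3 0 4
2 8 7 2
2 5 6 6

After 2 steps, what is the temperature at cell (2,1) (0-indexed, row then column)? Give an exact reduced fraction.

Answer: 213/50

Derivation:
Step 1: cell (2,1) = 5
Step 2: cell (2,1) = 213/50
Full grid after step 2:
  79/36 301/120 103/40 8/3
  647/240 61/20 78/25 133/40
  53/16 213/50 463/100 503/120
  23/6 77/16 1231/240 185/36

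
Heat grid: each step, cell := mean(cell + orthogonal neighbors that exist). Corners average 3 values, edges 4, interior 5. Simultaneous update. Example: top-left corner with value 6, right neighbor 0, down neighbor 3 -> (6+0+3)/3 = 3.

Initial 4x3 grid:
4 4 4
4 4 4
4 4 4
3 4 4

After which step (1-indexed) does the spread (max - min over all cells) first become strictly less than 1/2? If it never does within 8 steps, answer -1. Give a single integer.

Step 1: max=4, min=11/3, spread=1/3
  -> spread < 1/2 first at step 1
Step 2: max=4, min=67/18, spread=5/18
Step 3: max=4, min=823/216, spread=41/216
Step 4: max=4, min=99463/25920, spread=4217/25920
Step 5: max=28721/7200, min=6011651/1555200, spread=38417/311040
Step 6: max=573403/144000, min=362047789/93312000, spread=1903471/18662400
Step 7: max=17164241/4320000, min=21793890911/5598720000, spread=18038617/223948800
Step 8: max=1542273241/388800000, min=1310424617149/335923200000, spread=883978523/13436928000

Answer: 1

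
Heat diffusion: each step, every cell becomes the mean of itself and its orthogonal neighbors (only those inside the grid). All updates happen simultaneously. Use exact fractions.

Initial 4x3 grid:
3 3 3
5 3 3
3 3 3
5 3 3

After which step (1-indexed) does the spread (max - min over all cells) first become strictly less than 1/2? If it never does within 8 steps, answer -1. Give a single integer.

Answer: 4

Derivation:
Step 1: max=4, min=3, spread=1
Step 2: max=67/18, min=3, spread=13/18
Step 3: max=12857/3600, min=307/100, spread=361/720
Step 4: max=226369/64800, min=8461/2700, spread=4661/12960
  -> spread < 1/2 first at step 4
Step 5: max=11118863/3240000, min=3436621/1080000, spread=809/3240
Step 6: max=793930399/233280000, min=31195301/9720000, spread=1809727/9331200
Step 7: max=47234847941/13996800000, min=235900573/72900000, spread=77677517/559872000
Step 8: max=2821322394319/839808000000, min=18955066451/5832000000, spread=734342603/6718464000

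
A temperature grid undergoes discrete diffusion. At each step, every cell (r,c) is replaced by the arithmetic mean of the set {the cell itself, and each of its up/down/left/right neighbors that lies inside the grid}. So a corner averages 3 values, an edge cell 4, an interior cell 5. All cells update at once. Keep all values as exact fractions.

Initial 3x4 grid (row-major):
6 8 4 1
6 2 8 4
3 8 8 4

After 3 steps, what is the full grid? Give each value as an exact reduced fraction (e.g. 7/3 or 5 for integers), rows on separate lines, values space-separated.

Answer: 6077/1080 37741/7200 12137/2400 529/120
76777/14400 34193/6000 30713/6000 71137/14400
6077/1080 39691/7200 41261/7200 5641/1080

Derivation:
After step 1:
  20/3 5 21/4 3
  17/4 32/5 26/5 17/4
  17/3 21/4 7 16/3
After step 2:
  191/36 1399/240 369/80 25/6
  1379/240 261/50 281/50 1067/240
  91/18 1459/240 1367/240 199/36
After step 3:
  6077/1080 37741/7200 12137/2400 529/120
  76777/14400 34193/6000 30713/6000 71137/14400
  6077/1080 39691/7200 41261/7200 5641/1080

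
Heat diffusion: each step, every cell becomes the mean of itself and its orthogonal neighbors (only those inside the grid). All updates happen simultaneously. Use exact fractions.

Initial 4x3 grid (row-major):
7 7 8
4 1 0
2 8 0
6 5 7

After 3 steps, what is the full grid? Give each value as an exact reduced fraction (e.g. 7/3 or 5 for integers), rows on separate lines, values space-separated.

After step 1:
  6 23/4 5
  7/2 4 9/4
  5 16/5 15/4
  13/3 13/2 4
After step 2:
  61/12 83/16 13/3
  37/8 187/50 15/4
  481/120 449/100 33/10
  95/18 541/120 19/4
After step 3:
  715/144 22013/4800 637/144
  5237/1200 8717/2000 4537/1200
  16561/3600 3007/750 1629/400
  2483/540 34247/7200 1507/360

Answer: 715/144 22013/4800 637/144
5237/1200 8717/2000 4537/1200
16561/3600 3007/750 1629/400
2483/540 34247/7200 1507/360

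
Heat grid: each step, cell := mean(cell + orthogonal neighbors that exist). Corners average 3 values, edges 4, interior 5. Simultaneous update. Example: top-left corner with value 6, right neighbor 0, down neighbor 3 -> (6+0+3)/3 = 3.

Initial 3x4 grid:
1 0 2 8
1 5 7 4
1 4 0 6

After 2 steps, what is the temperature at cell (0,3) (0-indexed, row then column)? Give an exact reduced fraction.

Answer: 91/18

Derivation:
Step 1: cell (0,3) = 14/3
Step 2: cell (0,3) = 91/18
Full grid after step 2:
  14/9 619/240 871/240 91/18
  121/60 27/10 87/20 357/80
  13/6 243/80 821/240 83/18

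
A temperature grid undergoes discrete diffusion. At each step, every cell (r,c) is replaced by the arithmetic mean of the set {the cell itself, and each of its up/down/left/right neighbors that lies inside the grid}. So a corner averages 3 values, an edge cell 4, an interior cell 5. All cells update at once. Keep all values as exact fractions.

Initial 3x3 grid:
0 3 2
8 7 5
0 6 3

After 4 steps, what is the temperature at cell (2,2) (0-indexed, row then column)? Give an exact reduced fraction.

Answer: 561911/129600

Derivation:
Step 1: cell (2,2) = 14/3
Step 2: cell (2,2) = 155/36
Step 3: cell (2,2) = 9793/2160
Step 4: cell (2,2) = 561911/129600
Full grid after step 4:
  509861/129600 290051/72000 514111/129600
  3642737/864000 372361/90000 1226329/288000
  556061/129600 956903/216000 561911/129600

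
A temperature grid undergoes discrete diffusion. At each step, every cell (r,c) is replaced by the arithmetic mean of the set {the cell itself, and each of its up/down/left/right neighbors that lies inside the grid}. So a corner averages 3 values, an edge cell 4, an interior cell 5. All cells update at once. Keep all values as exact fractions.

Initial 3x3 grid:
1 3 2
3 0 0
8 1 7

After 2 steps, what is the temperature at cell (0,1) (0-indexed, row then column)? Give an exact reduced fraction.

Step 1: cell (0,1) = 3/2
Step 2: cell (0,1) = 69/40
Full grid after step 2:
  41/18 69/40 65/36
  161/60 243/100 479/240
  11/3 181/60 107/36

Answer: 69/40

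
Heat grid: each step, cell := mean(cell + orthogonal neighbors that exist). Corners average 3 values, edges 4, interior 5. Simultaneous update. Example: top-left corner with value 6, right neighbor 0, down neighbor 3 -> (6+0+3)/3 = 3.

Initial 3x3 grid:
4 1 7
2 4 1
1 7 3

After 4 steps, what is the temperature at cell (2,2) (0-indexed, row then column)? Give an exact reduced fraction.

Step 1: cell (2,2) = 11/3
Step 2: cell (2,2) = 67/18
Step 3: cell (2,2) = 757/216
Step 4: cell (2,2) = 45377/12960
Full grid after step 4:
  81449/25920 138787/43200 29243/8640
  542873/172800 240101/72000 587873/172800
  42397/12960 192991/57600 45377/12960

Answer: 45377/12960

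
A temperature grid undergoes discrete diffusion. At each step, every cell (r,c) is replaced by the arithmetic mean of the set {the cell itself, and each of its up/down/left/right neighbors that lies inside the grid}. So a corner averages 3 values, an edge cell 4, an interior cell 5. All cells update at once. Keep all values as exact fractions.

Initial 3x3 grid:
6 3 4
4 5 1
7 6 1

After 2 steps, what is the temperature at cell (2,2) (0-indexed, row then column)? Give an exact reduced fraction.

Step 1: cell (2,2) = 8/3
Step 2: cell (2,2) = 61/18
Full grid after step 2:
  43/9 153/40 119/36
  193/40 213/50 713/240
  191/36 1013/240 61/18

Answer: 61/18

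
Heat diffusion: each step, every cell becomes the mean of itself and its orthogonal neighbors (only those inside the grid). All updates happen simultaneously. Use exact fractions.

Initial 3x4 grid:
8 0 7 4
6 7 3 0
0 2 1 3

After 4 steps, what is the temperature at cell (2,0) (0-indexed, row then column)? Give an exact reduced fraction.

Answer: 466349/129600

Derivation:
Step 1: cell (2,0) = 8/3
Step 2: cell (2,0) = 125/36
Step 3: cell (2,0) = 1849/540
Step 4: cell (2,0) = 466349/129600
Full grid after step 4:
  565499/129600 54799/13500 198721/54000 211837/64800
  3406451/864000 1347979/360000 47921/15000 47319/16000
  466349/129600 693409/216000 618509/216000 41903/16200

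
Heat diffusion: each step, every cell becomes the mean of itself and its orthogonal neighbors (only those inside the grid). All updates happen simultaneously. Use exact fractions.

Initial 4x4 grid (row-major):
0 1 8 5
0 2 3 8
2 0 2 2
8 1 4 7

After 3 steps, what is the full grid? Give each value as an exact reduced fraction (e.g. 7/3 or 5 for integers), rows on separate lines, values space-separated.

After step 1:
  1/3 11/4 17/4 7
  1 6/5 23/5 9/2
  5/2 7/5 11/5 19/4
  11/3 13/4 7/2 13/3
After step 2:
  49/36 32/15 93/20 21/4
  151/120 219/100 67/20 417/80
  257/120 211/100 329/100 947/240
  113/36 709/240 797/240 151/36
After step 3:
  1711/1080 9301/3600 923/240 403/80
  391/225 53/24 7477/2000 2131/480
  973/450 15223/6000 961/300 29957/7200
  5929/2160 20743/7200 24767/7200 2063/540

Answer: 1711/1080 9301/3600 923/240 403/80
391/225 53/24 7477/2000 2131/480
973/450 15223/6000 961/300 29957/7200
5929/2160 20743/7200 24767/7200 2063/540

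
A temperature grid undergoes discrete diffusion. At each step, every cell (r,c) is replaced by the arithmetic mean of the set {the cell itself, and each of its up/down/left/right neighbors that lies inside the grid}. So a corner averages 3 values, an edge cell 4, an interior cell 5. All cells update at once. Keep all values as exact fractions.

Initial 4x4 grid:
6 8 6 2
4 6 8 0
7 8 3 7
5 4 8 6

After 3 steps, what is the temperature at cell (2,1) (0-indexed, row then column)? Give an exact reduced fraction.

Answer: 34403/6000

Derivation:
Step 1: cell (2,1) = 28/5
Step 2: cell (2,1) = 629/100
Step 3: cell (2,1) = 34403/6000
Full grid after step 3:
  4451/720 29/5 1196/225 9451/2160
  2849/480 12117/2000 30733/6000 34897/7200
  43127/7200 34403/6000 11627/2000 2407/480
  12341/2160 5419/900 113/20 4141/720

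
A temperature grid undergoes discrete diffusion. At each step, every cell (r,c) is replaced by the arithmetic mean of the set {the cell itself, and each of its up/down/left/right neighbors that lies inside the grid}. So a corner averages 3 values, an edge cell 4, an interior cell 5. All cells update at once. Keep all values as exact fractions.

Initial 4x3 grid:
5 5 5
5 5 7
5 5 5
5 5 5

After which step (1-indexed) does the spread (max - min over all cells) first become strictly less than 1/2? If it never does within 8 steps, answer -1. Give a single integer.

Answer: 3

Derivation:
Step 1: max=17/3, min=5, spread=2/3
Step 2: max=331/60, min=5, spread=31/60
Step 3: max=2911/540, min=5, spread=211/540
  -> spread < 1/2 first at step 3
Step 4: max=286897/54000, min=4547/900, spread=14077/54000
Step 5: max=2570407/486000, min=273683/54000, spread=5363/24300
Step 6: max=76640809/14580000, min=152869/30000, spread=93859/583200
Step 7: max=4584274481/874800000, min=248336467/48600000, spread=4568723/34992000
Step 8: max=274220435629/52488000000, min=7471618889/1458000000, spread=8387449/83980800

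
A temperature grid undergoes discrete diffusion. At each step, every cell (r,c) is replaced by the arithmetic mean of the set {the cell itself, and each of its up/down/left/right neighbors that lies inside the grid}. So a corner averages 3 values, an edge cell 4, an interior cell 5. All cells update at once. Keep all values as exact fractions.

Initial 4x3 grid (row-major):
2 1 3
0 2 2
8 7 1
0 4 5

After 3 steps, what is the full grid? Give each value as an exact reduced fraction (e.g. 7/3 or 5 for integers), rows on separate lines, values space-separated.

Answer: 511/240 861/400 511/240
2217/800 2669/1000 6401/2400
8341/2400 10507/3000 23873/7200
931/240 3421/900 7919/2160

Derivation:
After step 1:
  1 2 2
  3 12/5 2
  15/4 22/5 15/4
  4 4 10/3
After step 2:
  2 37/20 2
  203/80 69/25 203/80
  303/80 183/50 809/240
  47/12 59/15 133/36
After step 3:
  511/240 861/400 511/240
  2217/800 2669/1000 6401/2400
  8341/2400 10507/3000 23873/7200
  931/240 3421/900 7919/2160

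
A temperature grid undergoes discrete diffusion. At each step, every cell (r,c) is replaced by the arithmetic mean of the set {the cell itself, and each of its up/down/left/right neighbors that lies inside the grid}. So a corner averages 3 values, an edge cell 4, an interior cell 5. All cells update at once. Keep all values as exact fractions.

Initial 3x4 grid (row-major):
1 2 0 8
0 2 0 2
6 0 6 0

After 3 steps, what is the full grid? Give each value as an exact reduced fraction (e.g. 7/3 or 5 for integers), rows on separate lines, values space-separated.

After step 1:
  1 5/4 5/2 10/3
  9/4 4/5 2 5/2
  2 7/2 3/2 8/3
After step 2:
  3/2 111/80 109/48 25/9
  121/80 49/25 93/50 21/8
  31/12 39/20 29/12 20/9
After step 3:
  22/15 4271/2400 14933/7200 1105/432
  9067/4800 867/500 4453/2000 1897/800
  1451/720 891/400 1901/900 523/216

Answer: 22/15 4271/2400 14933/7200 1105/432
9067/4800 867/500 4453/2000 1897/800
1451/720 891/400 1901/900 523/216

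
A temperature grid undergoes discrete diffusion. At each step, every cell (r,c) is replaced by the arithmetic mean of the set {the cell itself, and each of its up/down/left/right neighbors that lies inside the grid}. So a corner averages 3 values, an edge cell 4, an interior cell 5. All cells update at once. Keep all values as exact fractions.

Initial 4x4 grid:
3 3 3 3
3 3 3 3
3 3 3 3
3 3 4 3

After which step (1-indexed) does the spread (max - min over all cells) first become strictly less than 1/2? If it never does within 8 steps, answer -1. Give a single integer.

Step 1: max=10/3, min=3, spread=1/3
  -> spread < 1/2 first at step 1
Step 2: max=391/120, min=3, spread=31/120
Step 3: max=3451/1080, min=3, spread=211/1080
Step 4: max=340843/108000, min=3, spread=16843/108000
Step 5: max=3054643/972000, min=27079/9000, spread=130111/972000
Step 6: max=91122367/29160000, min=1627159/540000, spread=3255781/29160000
Step 7: max=2724753691/874800000, min=1631107/540000, spread=82360351/874800000
Step 8: max=81483316891/26244000000, min=294106441/97200000, spread=2074577821/26244000000

Answer: 1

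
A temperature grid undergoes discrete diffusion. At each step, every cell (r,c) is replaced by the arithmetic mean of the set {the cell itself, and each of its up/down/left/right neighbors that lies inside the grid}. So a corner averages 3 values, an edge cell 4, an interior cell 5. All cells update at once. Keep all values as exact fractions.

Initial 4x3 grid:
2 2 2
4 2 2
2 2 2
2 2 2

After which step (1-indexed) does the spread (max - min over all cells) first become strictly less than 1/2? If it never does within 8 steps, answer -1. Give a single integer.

Answer: 3

Derivation:
Step 1: max=8/3, min=2, spread=2/3
Step 2: max=151/60, min=2, spread=31/60
Step 3: max=1291/540, min=2, spread=211/540
  -> spread < 1/2 first at step 3
Step 4: max=124897/54000, min=1847/900, spread=14077/54000
Step 5: max=1112407/486000, min=111683/54000, spread=5363/24300
Step 6: max=32900809/14580000, min=62869/30000, spread=93859/583200
Step 7: max=1959874481/874800000, min=102536467/48600000, spread=4568723/34992000
Step 8: max=116756435629/52488000000, min=3097618889/1458000000, spread=8387449/83980800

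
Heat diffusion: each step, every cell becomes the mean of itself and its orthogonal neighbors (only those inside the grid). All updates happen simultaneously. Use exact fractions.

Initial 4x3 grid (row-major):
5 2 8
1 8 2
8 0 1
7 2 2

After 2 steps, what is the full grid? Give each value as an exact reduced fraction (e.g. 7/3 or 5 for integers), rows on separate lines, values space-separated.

After step 1:
  8/3 23/4 4
  11/2 13/5 19/4
  4 19/5 5/4
  17/3 11/4 5/3
After step 2:
  167/36 901/240 29/6
  443/120 112/25 63/20
  569/120 72/25 43/15
  149/36 833/240 17/9

Answer: 167/36 901/240 29/6
443/120 112/25 63/20
569/120 72/25 43/15
149/36 833/240 17/9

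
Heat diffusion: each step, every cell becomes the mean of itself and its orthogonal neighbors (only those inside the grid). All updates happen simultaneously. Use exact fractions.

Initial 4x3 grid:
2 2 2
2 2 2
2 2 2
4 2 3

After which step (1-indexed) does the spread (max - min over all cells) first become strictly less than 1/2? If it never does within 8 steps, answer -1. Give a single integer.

Step 1: max=11/4, min=2, spread=3/4
Step 2: max=95/36, min=2, spread=23/36
Step 3: max=1061/432, min=2, spread=197/432
  -> spread < 1/2 first at step 3
Step 4: max=62641/25920, min=583/288, spread=10171/25920
Step 5: max=3666347/1555200, min=3079/1500, spread=2370199/7776000
Step 6: max=217384633/93312000, min=2686369/1296000, spread=4793213/18662400
Step 7: max=12885347267/5598720000, min=81456743/38880000, spread=46223051/223948800
Step 8: max=766913748553/335923200000, min=820724027/388800000, spread=2312327569/13436928000

Answer: 3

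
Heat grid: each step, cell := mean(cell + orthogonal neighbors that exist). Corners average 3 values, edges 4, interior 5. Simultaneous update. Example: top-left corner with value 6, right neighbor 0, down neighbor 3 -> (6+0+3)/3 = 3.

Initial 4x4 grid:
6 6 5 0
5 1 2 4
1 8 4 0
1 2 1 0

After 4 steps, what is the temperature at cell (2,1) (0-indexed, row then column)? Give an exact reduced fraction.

Answer: 551951/180000

Derivation:
Step 1: cell (2,1) = 16/5
Step 2: cell (2,1) = 347/100
Step 3: cell (2,1) = 18017/6000
Step 4: cell (2,1) = 551951/180000
Full grid after step 4:
  264853/64800 168713/43200 79957/24000 62477/21600
  82909/21600 638119/180000 183407/60000 11671/4500
  345529/108000 551951/180000 459413/180000 14773/6750
  185501/64800 558653/216000 485261/216000 125519/64800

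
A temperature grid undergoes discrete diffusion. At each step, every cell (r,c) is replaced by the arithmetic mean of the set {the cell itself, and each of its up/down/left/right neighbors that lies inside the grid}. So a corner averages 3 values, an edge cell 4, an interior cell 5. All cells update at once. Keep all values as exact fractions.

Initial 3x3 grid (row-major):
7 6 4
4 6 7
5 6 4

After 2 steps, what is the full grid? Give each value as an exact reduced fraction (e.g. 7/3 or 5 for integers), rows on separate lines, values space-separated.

After step 1:
  17/3 23/4 17/3
  11/2 29/5 21/4
  5 21/4 17/3
After step 2:
  203/36 1373/240 50/9
  659/120 551/100 1343/240
  21/4 1303/240 97/18

Answer: 203/36 1373/240 50/9
659/120 551/100 1343/240
21/4 1303/240 97/18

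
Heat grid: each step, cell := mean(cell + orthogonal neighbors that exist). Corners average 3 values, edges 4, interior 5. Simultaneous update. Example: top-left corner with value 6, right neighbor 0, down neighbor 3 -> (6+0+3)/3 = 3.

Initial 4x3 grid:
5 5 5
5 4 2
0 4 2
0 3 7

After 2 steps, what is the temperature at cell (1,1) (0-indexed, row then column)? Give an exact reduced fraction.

Answer: 181/50

Derivation:
Step 1: cell (1,1) = 4
Step 2: cell (1,1) = 181/50
Full grid after step 2:
  53/12 71/16 4
  59/16 181/50 15/4
  187/80 161/50 17/5
  9/4 111/40 15/4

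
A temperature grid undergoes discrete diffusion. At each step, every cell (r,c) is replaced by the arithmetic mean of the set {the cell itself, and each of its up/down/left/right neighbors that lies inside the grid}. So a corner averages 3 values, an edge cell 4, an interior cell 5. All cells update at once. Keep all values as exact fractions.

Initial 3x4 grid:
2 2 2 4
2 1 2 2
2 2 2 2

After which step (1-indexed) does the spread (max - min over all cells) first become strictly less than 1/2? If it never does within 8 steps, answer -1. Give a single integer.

Answer: 3

Derivation:
Step 1: max=8/3, min=7/4, spread=11/12
Step 2: max=23/9, min=177/100, spread=707/900
Step 3: max=5023/2160, min=8789/4800, spread=21359/43200
  -> spread < 1/2 first at step 3
Step 4: max=73583/32400, min=79849/43200, spread=10957/25920
Step 5: max=8537309/3888000, min=4882781/2592000, spread=97051/311040
Step 6: max=504749281/233280000, min=295115179/155520000, spread=4966121/18662400
Step 7: max=29820599579/13996800000, min=17931099761/9331200000, spread=46783199/223948800
Step 8: max=1772439854761/839808000000, min=1084596989299/559872000000, spread=2328709933/13436928000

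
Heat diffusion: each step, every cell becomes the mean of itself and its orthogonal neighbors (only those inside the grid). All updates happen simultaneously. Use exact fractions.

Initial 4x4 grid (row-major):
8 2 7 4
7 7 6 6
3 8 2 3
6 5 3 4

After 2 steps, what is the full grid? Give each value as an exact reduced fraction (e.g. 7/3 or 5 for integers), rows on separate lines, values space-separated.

Answer: 215/36 269/48 1321/240 91/18
287/48 577/100 51/10 593/120
263/48 269/50 89/20 487/120
97/18 14/3 251/60 127/36

Derivation:
After step 1:
  17/3 6 19/4 17/3
  25/4 6 28/5 19/4
  6 5 22/5 15/4
  14/3 11/2 7/2 10/3
After step 2:
  215/36 269/48 1321/240 91/18
  287/48 577/100 51/10 593/120
  263/48 269/50 89/20 487/120
  97/18 14/3 251/60 127/36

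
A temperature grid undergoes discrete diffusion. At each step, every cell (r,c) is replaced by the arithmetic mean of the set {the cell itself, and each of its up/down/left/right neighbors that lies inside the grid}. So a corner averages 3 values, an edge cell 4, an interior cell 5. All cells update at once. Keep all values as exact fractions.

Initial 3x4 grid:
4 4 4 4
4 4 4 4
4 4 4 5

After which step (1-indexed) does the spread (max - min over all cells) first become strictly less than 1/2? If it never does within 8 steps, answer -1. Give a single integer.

Step 1: max=13/3, min=4, spread=1/3
  -> spread < 1/2 first at step 1
Step 2: max=77/18, min=4, spread=5/18
Step 3: max=905/216, min=4, spread=41/216
Step 4: max=107897/25920, min=4, spread=4217/25920
Step 5: max=6429949/1555200, min=28879/7200, spread=38417/311040
Step 6: max=384448211/93312000, min=578597/144000, spread=1903471/18662400
Step 7: max=22995869089/5598720000, min=17395759/4320000, spread=18038617/223948800
Step 8: max=1376960982851/335923200000, min=1568126759/388800000, spread=883978523/13436928000

Answer: 1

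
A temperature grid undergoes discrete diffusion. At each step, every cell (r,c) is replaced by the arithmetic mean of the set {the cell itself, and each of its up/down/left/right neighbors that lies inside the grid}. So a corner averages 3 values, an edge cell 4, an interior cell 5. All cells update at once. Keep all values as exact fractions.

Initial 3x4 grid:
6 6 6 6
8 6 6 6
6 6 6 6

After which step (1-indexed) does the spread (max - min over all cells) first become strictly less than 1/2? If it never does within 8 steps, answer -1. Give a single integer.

Answer: 3

Derivation:
Step 1: max=20/3, min=6, spread=2/3
Step 2: max=787/120, min=6, spread=67/120
Step 3: max=6917/1080, min=6, spread=437/1080
  -> spread < 1/2 first at step 3
Step 4: max=2749531/432000, min=3009/500, spread=29951/86400
Step 5: max=24543821/3888000, min=20408/3375, spread=206761/777600
Step 6: max=9787395571/1555200000, min=16365671/2700000, spread=14430763/62208000
Step 7: max=584979741689/93312000000, min=1313652727/216000000, spread=139854109/746496000
Step 8: max=35014791890251/5598720000000, min=118491228977/19440000000, spread=7114543559/44789760000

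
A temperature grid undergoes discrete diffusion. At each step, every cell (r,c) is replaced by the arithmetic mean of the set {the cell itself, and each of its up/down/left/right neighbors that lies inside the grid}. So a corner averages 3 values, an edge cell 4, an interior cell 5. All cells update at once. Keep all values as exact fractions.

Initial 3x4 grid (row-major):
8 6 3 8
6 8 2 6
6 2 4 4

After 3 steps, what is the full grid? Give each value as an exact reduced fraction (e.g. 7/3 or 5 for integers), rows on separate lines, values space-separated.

Answer: 3247/540 2599/450 4613/900 2779/540
21157/3600 3859/750 7373/1500 16897/3600
2827/540 1112/225 7801/1800 1217/270

Derivation:
After step 1:
  20/3 25/4 19/4 17/3
  7 24/5 23/5 5
  14/3 5 3 14/3
After step 2:
  239/36 337/60 319/60 185/36
  347/60 553/100 443/100 299/60
  50/9 131/30 259/60 38/9
After step 3:
  3247/540 2599/450 4613/900 2779/540
  21157/3600 3859/750 7373/1500 16897/3600
  2827/540 1112/225 7801/1800 1217/270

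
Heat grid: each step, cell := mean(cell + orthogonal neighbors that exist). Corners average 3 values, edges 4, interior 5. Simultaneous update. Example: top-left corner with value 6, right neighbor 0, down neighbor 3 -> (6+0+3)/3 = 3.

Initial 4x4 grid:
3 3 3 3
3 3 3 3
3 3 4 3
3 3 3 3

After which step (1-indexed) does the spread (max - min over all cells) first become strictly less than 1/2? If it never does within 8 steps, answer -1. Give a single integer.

Answer: 1

Derivation:
Step 1: max=13/4, min=3, spread=1/4
  -> spread < 1/2 first at step 1
Step 2: max=161/50, min=3, spread=11/50
Step 3: max=7567/2400, min=3, spread=367/2400
Step 4: max=33971/10800, min=1813/600, spread=1337/10800
Step 5: max=1013669/324000, min=54469/18000, spread=33227/324000
Step 6: max=30374327/9720000, min=328049/108000, spread=849917/9720000
Step 7: max=908514347/291600000, min=4928533/1620000, spread=21378407/291600000
Step 8: max=27210462371/8748000000, min=1481688343/486000000, spread=540072197/8748000000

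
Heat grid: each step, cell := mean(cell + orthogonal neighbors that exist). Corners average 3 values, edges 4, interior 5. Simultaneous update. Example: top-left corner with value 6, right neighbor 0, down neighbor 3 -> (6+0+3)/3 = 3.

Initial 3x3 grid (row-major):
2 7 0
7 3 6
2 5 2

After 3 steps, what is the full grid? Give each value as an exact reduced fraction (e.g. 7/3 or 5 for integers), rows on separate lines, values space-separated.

Answer: 4783/1080 6949/1800 8771/2160
9607/2400 25879/6000 52367/14400
4643/1080 1129/300 8651/2160

Derivation:
After step 1:
  16/3 3 13/3
  7/2 28/5 11/4
  14/3 3 13/3
After step 2:
  71/18 137/30 121/36
  191/40 357/100 1021/240
  67/18 22/5 121/36
After step 3:
  4783/1080 6949/1800 8771/2160
  9607/2400 25879/6000 52367/14400
  4643/1080 1129/300 8651/2160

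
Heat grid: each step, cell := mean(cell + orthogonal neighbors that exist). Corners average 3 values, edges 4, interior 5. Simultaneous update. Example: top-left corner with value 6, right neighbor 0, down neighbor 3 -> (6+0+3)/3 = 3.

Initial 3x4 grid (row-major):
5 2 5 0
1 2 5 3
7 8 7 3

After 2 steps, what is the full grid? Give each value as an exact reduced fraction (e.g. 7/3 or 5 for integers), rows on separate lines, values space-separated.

Answer: 119/36 383/120 407/120 101/36
307/80 17/4 39/10 283/80
181/36 1241/240 1229/240 77/18

Derivation:
After step 1:
  8/3 7/2 3 8/3
  15/4 18/5 22/5 11/4
  16/3 6 23/4 13/3
After step 2:
  119/36 383/120 407/120 101/36
  307/80 17/4 39/10 283/80
  181/36 1241/240 1229/240 77/18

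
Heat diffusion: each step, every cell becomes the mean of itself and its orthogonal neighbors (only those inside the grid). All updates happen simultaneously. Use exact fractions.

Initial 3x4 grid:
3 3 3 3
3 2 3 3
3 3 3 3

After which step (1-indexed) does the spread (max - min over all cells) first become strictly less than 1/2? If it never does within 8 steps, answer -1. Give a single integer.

Step 1: max=3, min=11/4, spread=1/4
  -> spread < 1/2 first at step 1
Step 2: max=3, min=277/100, spread=23/100
Step 3: max=1187/400, min=13589/4800, spread=131/960
Step 4: max=21209/7200, min=123049/43200, spread=841/8640
Step 5: max=4226627/1440000, min=49297949/17280000, spread=56863/691200
Step 6: max=37890457/12960000, min=445025659/155520000, spread=386393/6220800
Step 7: max=15131641187/5184000000, min=178230276869/62208000000, spread=26795339/497664000
Step 8: max=906033850333/311040000000, min=10713624285871/3732480000000, spread=254051069/5971968000

Answer: 1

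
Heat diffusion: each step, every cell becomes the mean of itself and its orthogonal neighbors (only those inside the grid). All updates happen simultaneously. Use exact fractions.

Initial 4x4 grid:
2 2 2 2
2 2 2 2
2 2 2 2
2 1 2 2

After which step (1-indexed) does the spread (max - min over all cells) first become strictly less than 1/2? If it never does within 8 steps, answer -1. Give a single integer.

Step 1: max=2, min=5/3, spread=1/3
  -> spread < 1/2 first at step 1
Step 2: max=2, min=209/120, spread=31/120
Step 3: max=2, min=1949/1080, spread=211/1080
Step 4: max=2, min=199157/108000, spread=16843/108000
Step 5: max=17921/9000, min=1805357/972000, spread=130111/972000
Step 6: max=1072841/540000, min=54677633/29160000, spread=3255781/29160000
Step 7: max=1068893/540000, min=1649246309/874800000, spread=82360351/874800000
Step 8: max=191893559/97200000, min=49736683109/26244000000, spread=2074577821/26244000000

Answer: 1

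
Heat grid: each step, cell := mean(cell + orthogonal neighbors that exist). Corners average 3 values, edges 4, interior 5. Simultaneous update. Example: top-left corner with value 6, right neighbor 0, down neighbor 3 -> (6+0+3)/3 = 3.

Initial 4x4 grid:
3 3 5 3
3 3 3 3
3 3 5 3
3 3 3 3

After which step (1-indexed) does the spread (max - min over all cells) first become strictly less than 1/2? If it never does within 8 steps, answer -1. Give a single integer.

Step 1: max=19/5, min=3, spread=4/5
Step 2: max=217/60, min=3, spread=37/60
Step 3: max=3779/1080, min=613/200, spread=293/675
  -> spread < 1/2 first at step 3
Step 4: max=74059/21600, min=11191/3600, spread=6913/21600
Step 5: max=665767/194400, min=63001/20000, spread=333733/1215000
Step 6: max=98873009/29160000, min=10262383/3240000, spread=3255781/14580000
Step 7: max=2956311299/874800000, min=310176733/97200000, spread=82360351/437400000
Step 8: max=88197022841/26244000000, min=9338651911/2916000000, spread=2074577821/13122000000

Answer: 3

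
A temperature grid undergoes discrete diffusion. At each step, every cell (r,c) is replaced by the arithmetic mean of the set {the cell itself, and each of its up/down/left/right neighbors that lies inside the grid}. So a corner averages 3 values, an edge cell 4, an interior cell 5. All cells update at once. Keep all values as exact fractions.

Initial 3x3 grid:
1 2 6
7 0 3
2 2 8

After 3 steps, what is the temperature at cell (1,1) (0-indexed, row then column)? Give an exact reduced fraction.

Step 1: cell (1,1) = 14/5
Step 2: cell (1,1) = 74/25
Step 3: cell (1,1) = 813/250
Full grid after step 3:
  6323/2160 14467/4800 3659/1080
  2357/800 813/250 5589/1600
  3449/1080 1999/600 7973/2160

Answer: 813/250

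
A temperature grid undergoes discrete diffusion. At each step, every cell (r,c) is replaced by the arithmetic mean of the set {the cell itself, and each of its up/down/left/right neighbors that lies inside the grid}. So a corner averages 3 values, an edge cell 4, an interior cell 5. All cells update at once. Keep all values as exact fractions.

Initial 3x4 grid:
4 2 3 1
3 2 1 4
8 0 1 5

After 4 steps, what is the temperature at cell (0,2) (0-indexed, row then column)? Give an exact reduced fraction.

Step 1: cell (0,2) = 7/4
Step 2: cell (0,2) = 281/120
Step 3: cell (0,2) = 4057/1800
Step 4: cell (0,2) = 266483/108000
Full grid after step 4:
  126137/43200 93101/36000 266483/108000 310181/129600
  2516359/864000 981041/360000 289397/120000 240161/96000
  390011/129600 290303/108000 277483/108000 321781/129600

Answer: 266483/108000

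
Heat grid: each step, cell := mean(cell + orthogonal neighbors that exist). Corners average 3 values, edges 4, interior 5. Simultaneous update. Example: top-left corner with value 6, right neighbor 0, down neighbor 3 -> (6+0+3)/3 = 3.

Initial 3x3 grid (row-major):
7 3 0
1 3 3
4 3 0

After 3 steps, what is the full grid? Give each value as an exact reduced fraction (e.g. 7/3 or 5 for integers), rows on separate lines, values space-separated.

Answer: 1729/540 41057/14400 1717/720
44707/14400 3971/1500 1799/800
6181/2160 18241/7200 97/45

Derivation:
After step 1:
  11/3 13/4 2
  15/4 13/5 3/2
  8/3 5/2 2
After step 2:
  32/9 691/240 9/4
  761/240 68/25 81/40
  107/36 293/120 2
After step 3:
  1729/540 41057/14400 1717/720
  44707/14400 3971/1500 1799/800
  6181/2160 18241/7200 97/45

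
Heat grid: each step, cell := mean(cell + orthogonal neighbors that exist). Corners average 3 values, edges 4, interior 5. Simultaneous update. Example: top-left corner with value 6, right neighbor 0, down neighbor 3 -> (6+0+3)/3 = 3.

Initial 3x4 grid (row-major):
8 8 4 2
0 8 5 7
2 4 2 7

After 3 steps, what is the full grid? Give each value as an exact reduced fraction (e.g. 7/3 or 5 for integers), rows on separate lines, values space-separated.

After step 1:
  16/3 7 19/4 13/3
  9/2 5 26/5 21/4
  2 4 9/2 16/3
After step 2:
  101/18 265/48 1277/240 43/9
  101/24 257/50 247/50 1207/240
  7/2 31/8 571/120 181/36
After step 3:
  2209/432 38867/7200 37007/7200 2723/540
  33227/7200 28421/6000 15113/3000 71189/14400
  139/36 2591/600 16741/3600 10667/2160

Answer: 2209/432 38867/7200 37007/7200 2723/540
33227/7200 28421/6000 15113/3000 71189/14400
139/36 2591/600 16741/3600 10667/2160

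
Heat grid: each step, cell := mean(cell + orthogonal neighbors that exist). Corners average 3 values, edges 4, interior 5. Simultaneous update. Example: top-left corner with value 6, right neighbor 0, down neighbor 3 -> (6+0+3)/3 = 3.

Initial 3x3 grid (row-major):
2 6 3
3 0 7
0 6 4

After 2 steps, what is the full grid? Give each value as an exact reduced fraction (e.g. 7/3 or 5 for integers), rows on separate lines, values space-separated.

After step 1:
  11/3 11/4 16/3
  5/4 22/5 7/2
  3 5/2 17/3
After step 2:
  23/9 323/80 139/36
  739/240 72/25 189/40
  9/4 467/120 35/9

Answer: 23/9 323/80 139/36
739/240 72/25 189/40
9/4 467/120 35/9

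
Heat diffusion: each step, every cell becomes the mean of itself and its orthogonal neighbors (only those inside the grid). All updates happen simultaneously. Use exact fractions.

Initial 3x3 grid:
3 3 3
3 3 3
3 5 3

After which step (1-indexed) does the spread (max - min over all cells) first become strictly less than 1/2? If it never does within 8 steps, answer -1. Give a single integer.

Step 1: max=11/3, min=3, spread=2/3
Step 2: max=427/120, min=3, spread=67/120
Step 3: max=3677/1080, min=307/100, spread=1807/5400
  -> spread < 1/2 first at step 3
Step 4: max=1453963/432000, min=8461/2700, spread=33401/144000
Step 5: max=12893933/3888000, min=853391/270000, spread=3025513/19440000
Step 6: max=5130526867/1555200000, min=45955949/14400000, spread=53531/497664
Step 7: max=305968925849/93312000000, min=12455116051/3888000000, spread=450953/5971968
Step 8: max=18305063560603/5598720000000, min=1500688610519/466560000000, spread=3799043/71663616

Answer: 3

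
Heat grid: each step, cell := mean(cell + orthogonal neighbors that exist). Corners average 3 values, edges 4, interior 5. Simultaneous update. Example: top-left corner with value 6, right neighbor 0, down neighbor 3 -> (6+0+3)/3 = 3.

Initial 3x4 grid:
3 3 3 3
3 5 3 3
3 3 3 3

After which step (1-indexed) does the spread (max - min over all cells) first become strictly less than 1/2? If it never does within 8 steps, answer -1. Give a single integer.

Answer: 2

Derivation:
Step 1: max=7/2, min=3, spread=1/2
Step 2: max=173/50, min=3, spread=23/50
  -> spread < 1/2 first at step 2
Step 3: max=8011/2400, min=613/200, spread=131/480
Step 4: max=71351/21600, min=11191/3600, spread=841/4320
Step 5: max=28462051/8640000, min=2253373/720000, spread=56863/345600
Step 6: max=254814341/77760000, min=20429543/6480000, spread=386393/3110400
Step 7: max=101705723131/31104000000, min=8196358813/2592000000, spread=26795339/248832000
Step 8: max=6082535714129/1866240000000, min=493646149667/155520000000, spread=254051069/2985984000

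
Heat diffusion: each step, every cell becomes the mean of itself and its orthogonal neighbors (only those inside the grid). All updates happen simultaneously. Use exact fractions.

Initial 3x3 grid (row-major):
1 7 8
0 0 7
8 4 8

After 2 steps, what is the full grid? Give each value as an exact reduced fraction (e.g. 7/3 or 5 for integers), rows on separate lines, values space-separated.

Answer: 107/36 22/5 205/36
751/240 103/25 1381/240
15/4 71/15 205/36

Derivation:
After step 1:
  8/3 4 22/3
  9/4 18/5 23/4
  4 5 19/3
After step 2:
  107/36 22/5 205/36
  751/240 103/25 1381/240
  15/4 71/15 205/36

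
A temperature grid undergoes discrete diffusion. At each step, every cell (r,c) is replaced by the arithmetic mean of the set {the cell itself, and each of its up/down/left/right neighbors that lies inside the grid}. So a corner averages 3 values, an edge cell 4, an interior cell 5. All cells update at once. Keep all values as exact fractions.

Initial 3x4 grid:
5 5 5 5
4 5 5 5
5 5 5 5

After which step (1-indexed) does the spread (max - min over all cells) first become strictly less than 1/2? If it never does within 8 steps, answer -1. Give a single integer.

Step 1: max=5, min=14/3, spread=1/3
  -> spread < 1/2 first at step 1
Step 2: max=5, min=1133/240, spread=67/240
Step 3: max=5, min=10363/2160, spread=437/2160
Step 4: max=4991/1000, min=4162469/864000, spread=29951/172800
Step 5: max=16796/3375, min=37664179/7776000, spread=206761/1555200
Step 6: max=26834329/5400000, min=15095804429/3110400000, spread=14430763/124416000
Step 7: max=2142347273/432000000, min=908012258311/186624000000, spread=139854109/1492992000
Step 8: max=192548771023/38880000000, min=54564728109749/11197440000000, spread=7114543559/89579520000

Answer: 1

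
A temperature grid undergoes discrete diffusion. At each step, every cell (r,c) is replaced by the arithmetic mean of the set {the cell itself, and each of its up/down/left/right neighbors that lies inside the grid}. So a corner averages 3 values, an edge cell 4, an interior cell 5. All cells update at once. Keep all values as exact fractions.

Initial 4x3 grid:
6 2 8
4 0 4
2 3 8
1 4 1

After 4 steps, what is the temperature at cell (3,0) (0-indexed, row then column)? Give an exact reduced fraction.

Answer: 73571/25920

Derivation:
Step 1: cell (3,0) = 7/3
Step 2: cell (3,0) = 85/36
Step 3: cell (3,0) = 5939/2160
Step 4: cell (3,0) = 73571/25920
Full grid after step 4:
  57/16 32509/8640 1313/324
  235/72 65167/18000 3331/864
  8191/2700 234193/72000 79403/21600
  73571/25920 546479/172800 88631/25920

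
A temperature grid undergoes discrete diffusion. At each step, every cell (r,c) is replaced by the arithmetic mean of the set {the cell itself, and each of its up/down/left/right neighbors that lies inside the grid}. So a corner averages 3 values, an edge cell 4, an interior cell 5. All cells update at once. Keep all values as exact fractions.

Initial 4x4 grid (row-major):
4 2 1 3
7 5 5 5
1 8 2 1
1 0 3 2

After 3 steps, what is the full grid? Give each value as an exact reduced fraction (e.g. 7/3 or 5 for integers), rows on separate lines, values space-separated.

After step 1:
  13/3 3 11/4 3
  17/4 27/5 18/5 7/2
  17/4 16/5 19/5 5/2
  2/3 3 7/4 2
After step 2:
  139/36 929/240 247/80 37/12
  547/120 389/100 381/100 63/20
  371/120 393/100 297/100 59/20
  95/36 517/240 211/80 25/12
After step 3:
  8849/2160 26477/7200 8311/2400 2237/720
  13861/3600 24071/6000 6763/2000 1949/600
  12797/3600 19243/6000 6519/2000 1673/600
  5677/2160 20449/7200 1969/800 1841/720

Answer: 8849/2160 26477/7200 8311/2400 2237/720
13861/3600 24071/6000 6763/2000 1949/600
12797/3600 19243/6000 6519/2000 1673/600
5677/2160 20449/7200 1969/800 1841/720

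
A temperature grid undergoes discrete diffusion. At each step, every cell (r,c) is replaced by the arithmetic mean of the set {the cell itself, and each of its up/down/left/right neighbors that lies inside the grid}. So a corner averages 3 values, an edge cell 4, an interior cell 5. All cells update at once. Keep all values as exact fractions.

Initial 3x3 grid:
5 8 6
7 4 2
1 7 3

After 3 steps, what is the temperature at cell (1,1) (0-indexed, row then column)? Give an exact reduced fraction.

Answer: 5019/1000

Derivation:
Step 1: cell (1,1) = 28/5
Step 2: cell (1,1) = 231/50
Step 3: cell (1,1) = 5019/1000
Full grid after step 3:
  3019/540 8383/1600 5563/1080
  71597/14400 5019/1000 65047/14400
  143/30 20849/4800 1571/360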